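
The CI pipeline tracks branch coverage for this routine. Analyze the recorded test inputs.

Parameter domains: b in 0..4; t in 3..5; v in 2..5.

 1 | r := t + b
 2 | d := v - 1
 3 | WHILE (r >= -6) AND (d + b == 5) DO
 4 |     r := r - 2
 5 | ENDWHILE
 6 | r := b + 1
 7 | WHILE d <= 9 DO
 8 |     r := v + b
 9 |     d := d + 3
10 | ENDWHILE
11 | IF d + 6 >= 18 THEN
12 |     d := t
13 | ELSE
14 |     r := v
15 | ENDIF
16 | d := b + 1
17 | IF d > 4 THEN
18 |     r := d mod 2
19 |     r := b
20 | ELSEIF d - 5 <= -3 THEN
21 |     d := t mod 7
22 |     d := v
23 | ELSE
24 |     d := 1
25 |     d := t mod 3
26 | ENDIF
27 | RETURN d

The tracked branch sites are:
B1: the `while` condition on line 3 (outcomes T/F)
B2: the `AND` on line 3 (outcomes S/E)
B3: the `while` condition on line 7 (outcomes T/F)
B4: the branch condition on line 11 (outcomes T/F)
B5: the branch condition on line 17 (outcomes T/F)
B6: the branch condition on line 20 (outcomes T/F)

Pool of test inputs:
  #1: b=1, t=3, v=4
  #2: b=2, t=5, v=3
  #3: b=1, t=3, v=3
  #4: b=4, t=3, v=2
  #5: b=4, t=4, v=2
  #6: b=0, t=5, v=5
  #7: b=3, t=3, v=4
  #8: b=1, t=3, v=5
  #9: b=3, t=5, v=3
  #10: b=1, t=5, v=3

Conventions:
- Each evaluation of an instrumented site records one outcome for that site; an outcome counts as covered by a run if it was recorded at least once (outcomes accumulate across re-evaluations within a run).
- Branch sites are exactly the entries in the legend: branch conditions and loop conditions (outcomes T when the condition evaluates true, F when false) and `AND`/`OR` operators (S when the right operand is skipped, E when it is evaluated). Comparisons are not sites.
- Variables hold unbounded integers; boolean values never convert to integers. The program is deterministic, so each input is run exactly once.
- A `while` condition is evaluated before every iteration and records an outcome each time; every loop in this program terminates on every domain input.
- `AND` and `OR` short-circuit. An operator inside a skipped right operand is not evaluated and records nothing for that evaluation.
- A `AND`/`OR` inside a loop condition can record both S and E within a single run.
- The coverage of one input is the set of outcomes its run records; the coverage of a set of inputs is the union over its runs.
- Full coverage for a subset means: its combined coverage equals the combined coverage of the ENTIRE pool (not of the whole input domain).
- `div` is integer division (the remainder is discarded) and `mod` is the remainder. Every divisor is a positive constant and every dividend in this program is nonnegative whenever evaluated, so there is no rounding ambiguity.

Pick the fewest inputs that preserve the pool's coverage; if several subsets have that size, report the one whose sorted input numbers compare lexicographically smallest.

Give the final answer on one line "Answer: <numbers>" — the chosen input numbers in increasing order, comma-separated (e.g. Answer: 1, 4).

input #1 (b=1, t=3, v=4): events B2->E, B1->F, B3->T, B3->T, B3->T, B3->F, B4->T, B5->F, B6->T; covers B1=F, B2=E, B3=T, B3=F, B4=T, B5=F, B6=T
input #2 (b=2, t=5, v=3): events B2->E, B1->F, B3->T, B3->T, B3->T, B3->F, B4->F, B5->F, B6->F; covers B1=F, B2=E, B3=T, B3=F, B4=F, B5=F, B6=F
input #3 (b=1, t=3, v=3): events B2->E, B1->F, B3->T, B3->T, B3->T, B3->F, B4->F, B5->F, B6->T; covers B1=F, B2=E, B3=T, B3=F, B4=F, B5=F, B6=T
input #4 (b=4, t=3, v=2): events B2->E, B1->T, B2->E, B1->T, B2->E, B1->T, B2->E, B1->T, B2->E, B1->T, B2->E, B1->T, B2->E, B1->T, ...; covers B1=T, B1=F, B2=S, B2=E, B3=T, B3=F, B4=F, B5=T
input #5 (b=4, t=4, v=2): events B2->E, B1->T, B2->E, B1->T, B2->E, B1->T, B2->E, B1->T, B2->E, B1->T, B2->E, B1->T, B2->E, B1->T, ...; covers B1=T, B1=F, B2=S, B2=E, B3=T, B3=F, B4=F, B5=T
input #6 (b=0, t=5, v=5): events B2->E, B1->F, B3->T, B3->T, B3->F, B4->F, B5->F, B6->T; covers B1=F, B2=E, B3=T, B3=F, B4=F, B5=F, B6=T
input #7 (b=3, t=3, v=4): events B2->E, B1->F, B3->T, B3->T, B3->T, B3->F, B4->T, B5->F, B6->F; covers B1=F, B2=E, B3=T, B3=F, B4=T, B5=F, B6=F
input #8 (b=1, t=3, v=5): events B2->E, B1->T, B2->E, B1->T, B2->E, B1->T, B2->E, B1->T, B2->E, B1->T, B2->E, B1->T, B2->S, B1->F, ...; covers B1=T, B1=F, B2=S, B2=E, B3=T, B3=F, B4=F, B5=F, B6=T
input #9 (b=3, t=5, v=3): events B2->E, B1->T, B2->E, B1->T, B2->E, B1->T, B2->E, B1->T, B2->E, B1->T, B2->E, B1->T, B2->E, B1->T, ...; covers B1=T, B1=F, B2=S, B2=E, B3=T, B3=F, B4=F, B5=F, B6=F
input #10 (b=1, t=5, v=3): events B2->E, B1->F, B3->T, B3->T, B3->T, B3->F, B4->F, B5->F, B6->T; covers B1=F, B2=E, B3=T, B3=F, B4=F, B5=F, B6=T
together the pool reaches 12 outcomes: B1=T, B1=F, B2=S, B2=E, B3=T, B3=F, B4=T, B4=F, B5=T, B5=F, B6=T, B6=F
checked all size-1 subsets: none covers 12 outcomes (max 9/12)
checked all size-2 subsets: none covers 12 outcomes (max 11/12)
at size 3, {1, 2, 4} reaches all 12 outcomes; every lexicographically earlier size-3 subset fails

Answer: 1, 2, 4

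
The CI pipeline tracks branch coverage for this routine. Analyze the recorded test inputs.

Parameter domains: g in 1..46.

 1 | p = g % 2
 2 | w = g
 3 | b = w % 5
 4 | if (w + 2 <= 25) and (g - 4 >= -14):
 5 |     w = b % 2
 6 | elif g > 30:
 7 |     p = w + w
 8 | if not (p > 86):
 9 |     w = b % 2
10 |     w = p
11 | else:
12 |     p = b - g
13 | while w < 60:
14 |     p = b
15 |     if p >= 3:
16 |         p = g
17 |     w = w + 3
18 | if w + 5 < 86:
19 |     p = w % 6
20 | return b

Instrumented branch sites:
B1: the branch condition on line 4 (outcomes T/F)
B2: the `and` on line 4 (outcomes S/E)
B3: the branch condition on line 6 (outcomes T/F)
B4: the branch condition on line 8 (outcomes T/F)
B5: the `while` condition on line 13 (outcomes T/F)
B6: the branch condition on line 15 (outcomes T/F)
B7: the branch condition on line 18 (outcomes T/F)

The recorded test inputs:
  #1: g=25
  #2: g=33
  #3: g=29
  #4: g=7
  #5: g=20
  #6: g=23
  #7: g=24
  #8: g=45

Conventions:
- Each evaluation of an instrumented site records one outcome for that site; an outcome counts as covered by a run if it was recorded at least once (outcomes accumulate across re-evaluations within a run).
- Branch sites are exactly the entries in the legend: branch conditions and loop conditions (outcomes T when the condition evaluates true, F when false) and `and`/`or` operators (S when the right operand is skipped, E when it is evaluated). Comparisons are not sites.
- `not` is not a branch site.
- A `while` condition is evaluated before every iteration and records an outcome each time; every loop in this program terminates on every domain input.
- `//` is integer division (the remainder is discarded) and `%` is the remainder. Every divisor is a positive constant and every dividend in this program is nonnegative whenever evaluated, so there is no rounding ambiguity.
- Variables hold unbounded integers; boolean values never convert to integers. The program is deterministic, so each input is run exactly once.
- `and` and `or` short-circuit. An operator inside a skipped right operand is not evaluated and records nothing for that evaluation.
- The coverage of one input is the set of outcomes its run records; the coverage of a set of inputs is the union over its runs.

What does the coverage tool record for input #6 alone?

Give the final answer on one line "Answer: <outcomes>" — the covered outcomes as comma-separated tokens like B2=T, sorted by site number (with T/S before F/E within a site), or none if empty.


Event log for input #6 (g=23):
  B2->E, B1->T, B4->T, B5->T, B6->T, B5->T, B6->T, B5->T, B6->T, B5->T
  B6->T, B5->T, B6->T, B5->T, B6->T, B5->T, B6->T, B5->T, B6->T, B5->T
  B6->T, B5->T, B6->T, B5->T, B6->T, B5->T, B6->T, B5->T, B6->T, B5->T
  B6->T, B5->T, B6->T, B5->T, B6->T, B5->T, B6->T, B5->T, B6->T, B5->T
  B6->T, B5->T, B6->T, B5->F, B7->T
deduplicating events, the covered set is: B1=T, B2=E, B4=T, B5=T, B5=F, B6=T, B7=T
Answer: B1=T, B2=E, B4=T, B5=T, B5=F, B6=T, B7=T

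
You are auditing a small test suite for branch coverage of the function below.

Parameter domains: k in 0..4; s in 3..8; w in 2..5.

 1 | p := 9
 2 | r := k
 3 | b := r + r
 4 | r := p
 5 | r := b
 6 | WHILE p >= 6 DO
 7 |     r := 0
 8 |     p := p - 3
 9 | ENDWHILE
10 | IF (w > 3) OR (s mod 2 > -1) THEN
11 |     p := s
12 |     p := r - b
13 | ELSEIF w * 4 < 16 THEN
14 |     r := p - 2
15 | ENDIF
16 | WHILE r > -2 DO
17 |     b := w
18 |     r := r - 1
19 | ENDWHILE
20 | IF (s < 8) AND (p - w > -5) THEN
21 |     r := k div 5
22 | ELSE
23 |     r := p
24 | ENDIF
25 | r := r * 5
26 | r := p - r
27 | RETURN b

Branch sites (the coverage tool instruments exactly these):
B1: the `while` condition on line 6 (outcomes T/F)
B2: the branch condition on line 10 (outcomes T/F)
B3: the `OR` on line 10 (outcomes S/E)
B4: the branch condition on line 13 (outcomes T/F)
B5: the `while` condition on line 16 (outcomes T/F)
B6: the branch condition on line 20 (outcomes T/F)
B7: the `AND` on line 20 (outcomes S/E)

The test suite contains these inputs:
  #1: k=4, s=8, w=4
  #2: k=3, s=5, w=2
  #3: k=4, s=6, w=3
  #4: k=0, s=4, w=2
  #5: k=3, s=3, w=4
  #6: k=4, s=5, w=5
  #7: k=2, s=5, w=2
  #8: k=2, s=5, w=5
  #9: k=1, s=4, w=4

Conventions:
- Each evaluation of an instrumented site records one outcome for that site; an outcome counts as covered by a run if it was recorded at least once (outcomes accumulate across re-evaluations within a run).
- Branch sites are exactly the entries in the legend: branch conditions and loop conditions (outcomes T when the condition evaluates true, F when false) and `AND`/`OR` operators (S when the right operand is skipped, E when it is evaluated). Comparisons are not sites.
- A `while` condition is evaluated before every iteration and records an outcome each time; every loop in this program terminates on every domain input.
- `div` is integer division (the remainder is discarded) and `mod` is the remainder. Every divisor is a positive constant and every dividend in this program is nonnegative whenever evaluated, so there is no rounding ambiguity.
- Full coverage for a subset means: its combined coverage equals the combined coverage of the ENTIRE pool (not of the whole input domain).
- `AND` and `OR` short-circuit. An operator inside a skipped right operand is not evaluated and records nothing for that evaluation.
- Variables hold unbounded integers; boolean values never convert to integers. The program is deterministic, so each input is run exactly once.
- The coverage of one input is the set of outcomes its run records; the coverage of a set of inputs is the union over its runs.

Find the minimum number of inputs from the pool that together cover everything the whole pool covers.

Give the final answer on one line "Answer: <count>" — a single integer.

#1 (k=4, s=8, w=4) -> B1->T, B1->T, B1->F, B3->S, B2->T, B5->T, B5->T, B5->F, B7->S, B6->F; covered: B1=T, B1=F, B2=T, B3=S, B5=T, B5=F, B6=F, B7=S
#2 (k=3, s=5, w=2) -> B1->T, B1->T, B1->F, B3->E, B2->T, B5->T, B5->T, B5->F, B7->E, B6->F; covered: B1=T, B1=F, B2=T, B3=E, B5=T, B5=F, B6=F, B7=E
#3 (k=4, s=6, w=3) -> B1->T, B1->T, B1->F, B3->E, B2->T, B5->T, B5->T, B5->F, B7->E, B6->F; covered: B1=T, B1=F, B2=T, B3=E, B5=T, B5=F, B6=F, B7=E
#4 (k=0, s=4, w=2) -> B1->T, B1->T, B1->F, B3->E, B2->T, B5->T, B5->T, B5->F, B7->E, B6->T; covered: B1=T, B1=F, B2=T, B3=E, B5=T, B5=F, B6=T, B7=E
#5 (k=3, s=3, w=4) -> B1->T, B1->T, B1->F, B3->S, B2->T, B5->T, B5->T, B5->F, B7->E, B6->F; covered: B1=T, B1=F, B2=T, B3=S, B5=T, B5=F, B6=F, B7=E
#6 (k=4, s=5, w=5) -> B1->T, B1->T, B1->F, B3->S, B2->T, B5->T, B5->T, B5->F, B7->E, B6->F; covered: B1=T, B1=F, B2=T, B3=S, B5=T, B5=F, B6=F, B7=E
#7 (k=2, s=5, w=2) -> B1->T, B1->T, B1->F, B3->E, B2->T, B5->T, B5->T, B5->F, B7->E, B6->F; covered: B1=T, B1=F, B2=T, B3=E, B5=T, B5=F, B6=F, B7=E
#8 (k=2, s=5, w=5) -> B1->T, B1->T, B1->F, B3->S, B2->T, B5->T, B5->T, B5->F, B7->E, B6->F; covered: B1=T, B1=F, B2=T, B3=S, B5=T, B5=F, B6=F, B7=E
#9 (k=1, s=4, w=4) -> B1->T, B1->T, B1->F, B3->S, B2->T, B5->T, B5->T, B5->F, B7->E, B6->F; covered: B1=T, B1=F, B2=T, B3=S, B5=T, B5=F, B6=F, B7=E
the full pool covers 11 outcomes: B1=T, B1=F, B2=T, B3=S, B3=E, B5=T, B5=F, B6=T, B6=F, B7=S, B7=E
no size-1 subset reaches all 11 outcomes (best union: 8/11)
size 2: inputs {1, 4} cover all 11 outcomes, and no lexicographically smaller subset of this size does

Answer: 2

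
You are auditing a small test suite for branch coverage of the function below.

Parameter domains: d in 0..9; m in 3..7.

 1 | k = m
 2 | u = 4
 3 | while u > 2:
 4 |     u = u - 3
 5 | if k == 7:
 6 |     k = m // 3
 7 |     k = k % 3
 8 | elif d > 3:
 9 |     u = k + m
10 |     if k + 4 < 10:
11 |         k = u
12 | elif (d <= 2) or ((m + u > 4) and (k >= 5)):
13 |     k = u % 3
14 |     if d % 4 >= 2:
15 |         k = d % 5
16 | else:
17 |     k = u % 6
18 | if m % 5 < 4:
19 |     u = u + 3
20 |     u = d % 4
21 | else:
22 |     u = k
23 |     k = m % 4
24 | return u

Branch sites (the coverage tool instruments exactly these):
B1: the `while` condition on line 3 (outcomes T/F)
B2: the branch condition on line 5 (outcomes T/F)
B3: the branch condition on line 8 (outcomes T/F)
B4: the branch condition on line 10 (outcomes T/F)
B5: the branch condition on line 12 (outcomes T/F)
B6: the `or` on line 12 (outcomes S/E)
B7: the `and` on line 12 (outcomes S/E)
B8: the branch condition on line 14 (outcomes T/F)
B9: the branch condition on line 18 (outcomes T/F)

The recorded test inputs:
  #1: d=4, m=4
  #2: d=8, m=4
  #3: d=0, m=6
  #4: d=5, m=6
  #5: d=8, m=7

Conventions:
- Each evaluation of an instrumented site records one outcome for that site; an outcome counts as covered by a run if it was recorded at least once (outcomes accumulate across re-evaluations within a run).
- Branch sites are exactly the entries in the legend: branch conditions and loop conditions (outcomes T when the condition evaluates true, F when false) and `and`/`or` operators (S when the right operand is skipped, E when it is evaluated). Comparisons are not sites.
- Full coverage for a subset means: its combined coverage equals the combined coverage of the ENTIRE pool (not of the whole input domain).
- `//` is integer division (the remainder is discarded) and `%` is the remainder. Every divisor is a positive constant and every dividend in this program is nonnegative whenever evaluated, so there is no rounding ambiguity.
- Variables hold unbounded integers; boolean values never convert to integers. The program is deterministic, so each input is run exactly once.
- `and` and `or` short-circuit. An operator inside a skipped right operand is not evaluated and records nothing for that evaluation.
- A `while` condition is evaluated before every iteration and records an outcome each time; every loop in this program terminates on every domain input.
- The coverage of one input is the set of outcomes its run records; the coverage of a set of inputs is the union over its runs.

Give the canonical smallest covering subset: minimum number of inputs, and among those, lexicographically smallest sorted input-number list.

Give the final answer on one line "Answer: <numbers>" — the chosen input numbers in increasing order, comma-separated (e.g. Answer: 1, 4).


run #1 (d=4, m=4) runs B1->T, B1->F, B2->F, B3->T, B4->T, B9->F; records B1=T, B1=F, B2=F, B3=T, B4=T, B9=F
run #2 (d=8, m=4) runs B1->T, B1->F, B2->F, B3->T, B4->T, B9->F; records B1=T, B1=F, B2=F, B3=T, B4=T, B9=F
run #3 (d=0, m=6) runs B1->T, B1->F, B2->F, B3->F, B6->S, B5->T, B8->F, B9->T; records B1=T, B1=F, B2=F, B3=F, B5=T, B6=S, B8=F, B9=T
run #4 (d=5, m=6) runs B1->T, B1->F, B2->F, B3->T, B4->F, B9->T; records B1=T, B1=F, B2=F, B3=T, B4=F, B9=T
run #5 (d=8, m=7) runs B1->T, B1->F, B2->T, B9->T; records B1=T, B1=F, B2=T, B9=T
union over all inputs: B1=T, B1=F, B2=T, B2=F, B3=T, B3=F, B4=T, B4=F, B5=T, B6=S, B8=F, B9=T, B9=F (13 outcomes)
size 1 is not enough: best union over all size-1 subsets is 8/13
size 2 is not enough: best union over all size-2 subsets is 11/13
size 3 is not enough: best union over all size-3 subsets is 12/13
the canonical winner is {1, 3, 4, 5}: size 4, full 13-outcome coverage, earliest index list among size-4 covers
Answer: 1, 3, 4, 5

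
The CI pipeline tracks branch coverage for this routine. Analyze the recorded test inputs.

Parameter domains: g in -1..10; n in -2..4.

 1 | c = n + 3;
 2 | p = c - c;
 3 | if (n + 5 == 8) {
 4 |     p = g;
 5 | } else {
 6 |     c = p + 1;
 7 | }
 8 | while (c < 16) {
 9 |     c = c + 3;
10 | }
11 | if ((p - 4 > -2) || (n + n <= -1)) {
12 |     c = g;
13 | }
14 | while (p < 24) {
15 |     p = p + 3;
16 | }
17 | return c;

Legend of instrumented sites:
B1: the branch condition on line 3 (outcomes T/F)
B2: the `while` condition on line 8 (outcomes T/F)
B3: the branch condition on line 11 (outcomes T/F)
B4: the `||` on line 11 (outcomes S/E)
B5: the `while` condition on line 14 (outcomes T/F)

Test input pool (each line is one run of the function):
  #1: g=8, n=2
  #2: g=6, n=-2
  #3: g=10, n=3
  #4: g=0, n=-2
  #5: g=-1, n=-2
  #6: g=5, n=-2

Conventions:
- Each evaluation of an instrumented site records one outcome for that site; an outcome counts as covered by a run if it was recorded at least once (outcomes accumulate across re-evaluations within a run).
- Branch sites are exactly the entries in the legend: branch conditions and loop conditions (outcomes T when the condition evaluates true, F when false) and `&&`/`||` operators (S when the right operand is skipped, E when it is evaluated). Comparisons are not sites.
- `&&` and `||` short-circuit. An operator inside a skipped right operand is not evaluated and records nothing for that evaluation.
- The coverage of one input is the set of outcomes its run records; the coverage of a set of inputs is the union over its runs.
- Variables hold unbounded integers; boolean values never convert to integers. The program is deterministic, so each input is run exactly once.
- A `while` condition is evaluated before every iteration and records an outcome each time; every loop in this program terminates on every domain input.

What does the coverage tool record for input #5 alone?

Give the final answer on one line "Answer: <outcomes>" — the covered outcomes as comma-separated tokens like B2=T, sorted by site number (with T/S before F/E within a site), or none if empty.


Simulating input #5 (g=-1, n=-2) step by step:
  B1->F, B2->T, B2->T, B2->T, B2->T, B2->T, B2->F, B4->E, B3->T, B5->T
  B5->T, B5->T, B5->T, B5->T, B5->T, B5->T, B5->T, B5->F
as a set, this run covers: B1=F, B2=T, B2=F, B3=T, B4=E, B5=T, B5=F
Answer: B1=F, B2=T, B2=F, B3=T, B4=E, B5=T, B5=F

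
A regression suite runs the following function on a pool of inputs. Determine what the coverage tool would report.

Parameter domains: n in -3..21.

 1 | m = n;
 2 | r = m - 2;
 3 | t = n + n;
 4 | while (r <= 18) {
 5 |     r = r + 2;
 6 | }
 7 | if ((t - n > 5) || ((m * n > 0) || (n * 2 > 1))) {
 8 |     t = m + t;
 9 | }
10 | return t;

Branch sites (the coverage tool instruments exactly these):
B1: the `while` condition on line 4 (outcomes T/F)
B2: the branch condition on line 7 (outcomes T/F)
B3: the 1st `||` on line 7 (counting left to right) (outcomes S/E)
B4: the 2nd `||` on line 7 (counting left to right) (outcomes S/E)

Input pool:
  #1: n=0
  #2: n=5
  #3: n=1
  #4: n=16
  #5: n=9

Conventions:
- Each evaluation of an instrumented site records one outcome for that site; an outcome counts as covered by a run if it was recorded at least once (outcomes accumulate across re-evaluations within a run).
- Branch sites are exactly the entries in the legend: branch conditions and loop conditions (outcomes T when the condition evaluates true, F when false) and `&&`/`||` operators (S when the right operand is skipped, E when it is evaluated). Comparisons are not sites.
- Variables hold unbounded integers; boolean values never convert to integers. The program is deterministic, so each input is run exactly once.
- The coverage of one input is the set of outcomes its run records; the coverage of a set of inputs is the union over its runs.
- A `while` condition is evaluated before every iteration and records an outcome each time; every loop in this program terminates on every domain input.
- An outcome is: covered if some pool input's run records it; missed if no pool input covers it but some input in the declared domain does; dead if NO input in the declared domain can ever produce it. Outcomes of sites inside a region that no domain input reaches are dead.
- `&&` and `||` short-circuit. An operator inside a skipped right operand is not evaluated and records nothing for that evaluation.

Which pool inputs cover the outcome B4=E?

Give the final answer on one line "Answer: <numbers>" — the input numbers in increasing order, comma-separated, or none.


input #1 (n=0): records B4=E
input #2 (n=5): does not record B4=E
input #3 (n=1): does not record B4=E
input #4 (n=16): does not record B4=E
input #5 (n=9): does not record B4=E
Answer: 1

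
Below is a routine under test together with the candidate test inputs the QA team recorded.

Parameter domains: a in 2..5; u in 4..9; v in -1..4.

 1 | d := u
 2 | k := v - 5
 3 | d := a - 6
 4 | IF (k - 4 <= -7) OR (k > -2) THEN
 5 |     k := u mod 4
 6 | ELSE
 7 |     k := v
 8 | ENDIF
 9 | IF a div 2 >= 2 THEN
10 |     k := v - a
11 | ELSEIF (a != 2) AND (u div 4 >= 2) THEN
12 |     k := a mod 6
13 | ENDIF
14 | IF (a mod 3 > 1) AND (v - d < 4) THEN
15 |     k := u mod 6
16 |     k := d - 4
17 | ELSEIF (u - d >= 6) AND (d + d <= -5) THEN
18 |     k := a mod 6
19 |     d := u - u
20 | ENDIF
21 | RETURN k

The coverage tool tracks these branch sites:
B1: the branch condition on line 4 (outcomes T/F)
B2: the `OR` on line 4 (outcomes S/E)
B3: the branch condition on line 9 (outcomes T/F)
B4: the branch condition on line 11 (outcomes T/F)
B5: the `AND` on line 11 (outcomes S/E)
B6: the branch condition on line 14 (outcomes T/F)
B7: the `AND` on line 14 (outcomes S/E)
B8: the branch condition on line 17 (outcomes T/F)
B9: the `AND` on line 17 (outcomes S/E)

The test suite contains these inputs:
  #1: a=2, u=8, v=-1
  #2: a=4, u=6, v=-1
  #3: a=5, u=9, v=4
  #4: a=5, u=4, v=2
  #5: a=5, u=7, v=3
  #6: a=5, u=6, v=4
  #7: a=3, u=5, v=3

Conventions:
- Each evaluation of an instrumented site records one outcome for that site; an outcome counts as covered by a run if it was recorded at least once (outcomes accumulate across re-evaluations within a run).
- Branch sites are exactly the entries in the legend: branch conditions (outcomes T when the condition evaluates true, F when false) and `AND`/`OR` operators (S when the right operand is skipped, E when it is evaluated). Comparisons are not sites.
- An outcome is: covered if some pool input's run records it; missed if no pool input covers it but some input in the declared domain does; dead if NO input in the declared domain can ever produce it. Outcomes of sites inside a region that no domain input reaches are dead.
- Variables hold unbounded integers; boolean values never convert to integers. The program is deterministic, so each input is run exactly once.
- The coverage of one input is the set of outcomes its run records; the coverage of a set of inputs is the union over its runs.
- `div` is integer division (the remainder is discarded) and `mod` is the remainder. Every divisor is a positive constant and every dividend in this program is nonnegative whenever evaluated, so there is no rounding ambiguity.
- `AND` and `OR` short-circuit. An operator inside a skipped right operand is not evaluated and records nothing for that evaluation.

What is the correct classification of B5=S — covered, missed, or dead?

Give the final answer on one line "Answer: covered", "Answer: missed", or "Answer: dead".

B5=S is recorded by pool input(s) 1 -> covered

Answer: covered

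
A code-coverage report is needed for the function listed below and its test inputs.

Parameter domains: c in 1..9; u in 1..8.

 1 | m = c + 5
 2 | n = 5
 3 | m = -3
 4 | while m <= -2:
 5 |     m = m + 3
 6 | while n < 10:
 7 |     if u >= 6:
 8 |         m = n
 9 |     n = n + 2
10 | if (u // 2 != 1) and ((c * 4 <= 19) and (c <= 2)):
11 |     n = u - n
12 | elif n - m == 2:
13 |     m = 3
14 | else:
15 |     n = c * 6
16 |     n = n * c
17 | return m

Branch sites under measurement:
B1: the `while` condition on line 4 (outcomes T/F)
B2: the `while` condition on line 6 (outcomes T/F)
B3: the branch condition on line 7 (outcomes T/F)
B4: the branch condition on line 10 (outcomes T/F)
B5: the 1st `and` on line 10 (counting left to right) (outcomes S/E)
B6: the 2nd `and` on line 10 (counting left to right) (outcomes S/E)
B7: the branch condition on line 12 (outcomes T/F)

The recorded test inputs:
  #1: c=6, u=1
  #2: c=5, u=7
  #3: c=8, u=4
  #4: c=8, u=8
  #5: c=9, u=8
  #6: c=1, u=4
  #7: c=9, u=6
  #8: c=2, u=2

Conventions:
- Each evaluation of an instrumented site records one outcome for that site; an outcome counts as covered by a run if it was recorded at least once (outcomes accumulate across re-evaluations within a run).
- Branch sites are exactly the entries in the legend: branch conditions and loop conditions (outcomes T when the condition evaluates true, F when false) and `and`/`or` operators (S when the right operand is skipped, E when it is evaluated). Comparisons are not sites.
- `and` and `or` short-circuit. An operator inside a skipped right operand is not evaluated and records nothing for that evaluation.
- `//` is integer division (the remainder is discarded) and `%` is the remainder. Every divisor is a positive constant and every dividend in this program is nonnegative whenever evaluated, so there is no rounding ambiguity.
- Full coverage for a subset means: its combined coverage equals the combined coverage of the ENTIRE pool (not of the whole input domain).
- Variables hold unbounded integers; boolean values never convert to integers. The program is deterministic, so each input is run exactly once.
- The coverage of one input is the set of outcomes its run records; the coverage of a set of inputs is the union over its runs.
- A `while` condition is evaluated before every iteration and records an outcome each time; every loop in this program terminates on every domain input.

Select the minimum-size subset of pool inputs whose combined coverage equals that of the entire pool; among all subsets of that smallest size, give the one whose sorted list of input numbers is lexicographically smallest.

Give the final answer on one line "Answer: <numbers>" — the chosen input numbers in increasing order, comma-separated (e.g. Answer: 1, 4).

test 1 (c=6, u=1) fires B1->T, B1->F, B2->T, B3->F, B2->T, B3->F, B2->T, B3->F, B2->F, B5->E, B6->S, B4->F, B7->F; hits B1=T, B1=F, B2=T, B2=F, B3=F, B4=F, B5=E, B6=S, B7=F
test 2 (c=5, u=7) fires B1->T, B1->F, B2->T, B3->T, B2->T, B3->T, B2->T, B3->T, B2->F, B5->E, B6->S, B4->F, B7->T; hits B1=T, B1=F, B2=T, B2=F, B3=T, B4=F, B5=E, B6=S, B7=T
test 3 (c=8, u=4) fires B1->T, B1->F, B2->T, B3->F, B2->T, B3->F, B2->T, B3->F, B2->F, B5->E, B6->S, B4->F, B7->F; hits B1=T, B1=F, B2=T, B2=F, B3=F, B4=F, B5=E, B6=S, B7=F
test 4 (c=8, u=8) fires B1->T, B1->F, B2->T, B3->T, B2->T, B3->T, B2->T, B3->T, B2->F, B5->E, B6->S, B4->F, B7->T; hits B1=T, B1=F, B2=T, B2=F, B3=T, B4=F, B5=E, B6=S, B7=T
test 5 (c=9, u=8) fires B1->T, B1->F, B2->T, B3->T, B2->T, B3->T, B2->T, B3->T, B2->F, B5->E, B6->S, B4->F, B7->T; hits B1=T, B1=F, B2=T, B2=F, B3=T, B4=F, B5=E, B6=S, B7=T
test 6 (c=1, u=4) fires B1->T, B1->F, B2->T, B3->F, B2->T, B3->F, B2->T, B3->F, B2->F, B5->E, B6->E, B4->T; hits B1=T, B1=F, B2=T, B2=F, B3=F, B4=T, B5=E, B6=E
test 7 (c=9, u=6) fires B1->T, B1->F, B2->T, B3->T, B2->T, B3->T, B2->T, B3->T, B2->F, B5->E, B6->S, B4->F, B7->T; hits B1=T, B1=F, B2=T, B2=F, B3=T, B4=F, B5=E, B6=S, B7=T
test 8 (c=2, u=2) fires B1->T, B1->F, B2->T, B3->F, B2->T, B3->F, B2->T, B3->F, B2->F, B5->S, B4->F, B7->F; hits B1=T, B1=F, B2=T, B2=F, B3=F, B4=F, B5=S, B7=F
union over all inputs: B1=T, B1=F, B2=T, B2=F, B3=T, B3=F, B4=T, B4=F, B5=S, B5=E, B6=S, B6=E, B7=T, B7=F (14 outcomes)
size 1 is not enough: best union over all size-1 subsets is 9/14
size 2 is not enough: best union over all size-2 subsets is 12/14
the canonical winner is {2, 6, 8}: size 3, full 14-outcome coverage, earliest index list among size-3 covers

Answer: 2, 6, 8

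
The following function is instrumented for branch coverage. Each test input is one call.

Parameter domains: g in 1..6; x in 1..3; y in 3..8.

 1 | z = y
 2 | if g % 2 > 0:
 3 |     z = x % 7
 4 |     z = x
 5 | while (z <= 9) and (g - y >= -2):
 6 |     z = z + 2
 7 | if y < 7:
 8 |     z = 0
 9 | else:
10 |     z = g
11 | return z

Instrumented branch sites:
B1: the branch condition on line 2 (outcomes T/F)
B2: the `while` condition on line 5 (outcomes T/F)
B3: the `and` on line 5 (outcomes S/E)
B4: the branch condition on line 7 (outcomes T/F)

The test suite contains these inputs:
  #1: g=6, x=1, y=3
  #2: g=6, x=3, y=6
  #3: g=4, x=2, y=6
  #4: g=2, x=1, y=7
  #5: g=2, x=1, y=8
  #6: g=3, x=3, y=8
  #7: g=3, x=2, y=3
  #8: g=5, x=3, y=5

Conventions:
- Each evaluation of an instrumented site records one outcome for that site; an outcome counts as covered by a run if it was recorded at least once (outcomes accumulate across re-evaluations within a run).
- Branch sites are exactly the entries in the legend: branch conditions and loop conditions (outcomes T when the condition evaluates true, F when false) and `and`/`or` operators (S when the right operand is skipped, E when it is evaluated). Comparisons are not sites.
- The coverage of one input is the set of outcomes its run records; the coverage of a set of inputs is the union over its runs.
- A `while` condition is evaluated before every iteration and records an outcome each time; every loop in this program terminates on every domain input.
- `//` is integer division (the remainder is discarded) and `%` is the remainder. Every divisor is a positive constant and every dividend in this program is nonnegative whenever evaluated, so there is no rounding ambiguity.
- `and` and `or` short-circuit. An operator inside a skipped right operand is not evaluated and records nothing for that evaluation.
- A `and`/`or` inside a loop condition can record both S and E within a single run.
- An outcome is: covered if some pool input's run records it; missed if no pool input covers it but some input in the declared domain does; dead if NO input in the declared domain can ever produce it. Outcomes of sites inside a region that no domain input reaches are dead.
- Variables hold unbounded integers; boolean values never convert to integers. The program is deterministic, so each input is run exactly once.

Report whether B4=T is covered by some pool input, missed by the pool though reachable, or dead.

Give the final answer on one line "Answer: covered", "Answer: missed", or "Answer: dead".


B4=T is recorded by pool input(s) 1, 2, 3, 7, 8 -> covered
Answer: covered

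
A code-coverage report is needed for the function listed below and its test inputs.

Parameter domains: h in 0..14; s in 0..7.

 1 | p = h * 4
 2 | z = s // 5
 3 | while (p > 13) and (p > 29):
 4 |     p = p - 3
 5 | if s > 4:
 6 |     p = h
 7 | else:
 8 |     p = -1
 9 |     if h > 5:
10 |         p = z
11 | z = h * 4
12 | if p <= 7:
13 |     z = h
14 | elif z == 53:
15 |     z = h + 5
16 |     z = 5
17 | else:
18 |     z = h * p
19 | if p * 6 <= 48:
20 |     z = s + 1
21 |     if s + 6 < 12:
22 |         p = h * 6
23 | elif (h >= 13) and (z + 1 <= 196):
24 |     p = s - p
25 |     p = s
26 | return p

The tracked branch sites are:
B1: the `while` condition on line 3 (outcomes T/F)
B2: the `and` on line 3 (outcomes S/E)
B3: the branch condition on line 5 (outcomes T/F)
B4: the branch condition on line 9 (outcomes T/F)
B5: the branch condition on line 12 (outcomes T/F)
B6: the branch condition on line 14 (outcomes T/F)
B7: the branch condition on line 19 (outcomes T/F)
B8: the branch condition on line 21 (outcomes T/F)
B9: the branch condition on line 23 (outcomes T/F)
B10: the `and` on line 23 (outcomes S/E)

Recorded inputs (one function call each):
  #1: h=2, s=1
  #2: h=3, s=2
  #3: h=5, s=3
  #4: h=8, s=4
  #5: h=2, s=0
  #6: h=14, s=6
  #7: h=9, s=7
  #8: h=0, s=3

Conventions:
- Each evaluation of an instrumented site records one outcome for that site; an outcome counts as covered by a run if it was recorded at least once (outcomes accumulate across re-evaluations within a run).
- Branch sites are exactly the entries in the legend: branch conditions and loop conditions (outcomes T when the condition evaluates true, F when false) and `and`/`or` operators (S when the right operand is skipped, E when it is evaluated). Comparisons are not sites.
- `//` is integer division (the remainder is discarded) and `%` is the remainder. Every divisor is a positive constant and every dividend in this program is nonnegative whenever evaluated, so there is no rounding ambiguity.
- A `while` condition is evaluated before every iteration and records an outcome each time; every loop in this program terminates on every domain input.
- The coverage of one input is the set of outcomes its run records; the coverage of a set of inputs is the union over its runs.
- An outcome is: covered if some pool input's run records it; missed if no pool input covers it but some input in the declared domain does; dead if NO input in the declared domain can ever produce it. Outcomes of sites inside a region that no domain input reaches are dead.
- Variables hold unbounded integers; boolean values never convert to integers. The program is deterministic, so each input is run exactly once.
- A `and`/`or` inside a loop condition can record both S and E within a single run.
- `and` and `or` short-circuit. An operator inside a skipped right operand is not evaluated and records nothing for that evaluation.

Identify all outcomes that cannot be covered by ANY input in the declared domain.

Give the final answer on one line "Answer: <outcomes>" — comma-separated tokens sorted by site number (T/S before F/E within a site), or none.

exhaustive pass over the 120-input domain:
  B6=T: never recorded by any domain input -> dead
  reachable outcomes have witnesses, e.g. B1=T (e.g. h=8, s=0), B1=F (e.g. h=0, s=0), B2=S (e.g. h=0, s=0), B2=E (e.g. h=4, s=0)

Answer: B6=T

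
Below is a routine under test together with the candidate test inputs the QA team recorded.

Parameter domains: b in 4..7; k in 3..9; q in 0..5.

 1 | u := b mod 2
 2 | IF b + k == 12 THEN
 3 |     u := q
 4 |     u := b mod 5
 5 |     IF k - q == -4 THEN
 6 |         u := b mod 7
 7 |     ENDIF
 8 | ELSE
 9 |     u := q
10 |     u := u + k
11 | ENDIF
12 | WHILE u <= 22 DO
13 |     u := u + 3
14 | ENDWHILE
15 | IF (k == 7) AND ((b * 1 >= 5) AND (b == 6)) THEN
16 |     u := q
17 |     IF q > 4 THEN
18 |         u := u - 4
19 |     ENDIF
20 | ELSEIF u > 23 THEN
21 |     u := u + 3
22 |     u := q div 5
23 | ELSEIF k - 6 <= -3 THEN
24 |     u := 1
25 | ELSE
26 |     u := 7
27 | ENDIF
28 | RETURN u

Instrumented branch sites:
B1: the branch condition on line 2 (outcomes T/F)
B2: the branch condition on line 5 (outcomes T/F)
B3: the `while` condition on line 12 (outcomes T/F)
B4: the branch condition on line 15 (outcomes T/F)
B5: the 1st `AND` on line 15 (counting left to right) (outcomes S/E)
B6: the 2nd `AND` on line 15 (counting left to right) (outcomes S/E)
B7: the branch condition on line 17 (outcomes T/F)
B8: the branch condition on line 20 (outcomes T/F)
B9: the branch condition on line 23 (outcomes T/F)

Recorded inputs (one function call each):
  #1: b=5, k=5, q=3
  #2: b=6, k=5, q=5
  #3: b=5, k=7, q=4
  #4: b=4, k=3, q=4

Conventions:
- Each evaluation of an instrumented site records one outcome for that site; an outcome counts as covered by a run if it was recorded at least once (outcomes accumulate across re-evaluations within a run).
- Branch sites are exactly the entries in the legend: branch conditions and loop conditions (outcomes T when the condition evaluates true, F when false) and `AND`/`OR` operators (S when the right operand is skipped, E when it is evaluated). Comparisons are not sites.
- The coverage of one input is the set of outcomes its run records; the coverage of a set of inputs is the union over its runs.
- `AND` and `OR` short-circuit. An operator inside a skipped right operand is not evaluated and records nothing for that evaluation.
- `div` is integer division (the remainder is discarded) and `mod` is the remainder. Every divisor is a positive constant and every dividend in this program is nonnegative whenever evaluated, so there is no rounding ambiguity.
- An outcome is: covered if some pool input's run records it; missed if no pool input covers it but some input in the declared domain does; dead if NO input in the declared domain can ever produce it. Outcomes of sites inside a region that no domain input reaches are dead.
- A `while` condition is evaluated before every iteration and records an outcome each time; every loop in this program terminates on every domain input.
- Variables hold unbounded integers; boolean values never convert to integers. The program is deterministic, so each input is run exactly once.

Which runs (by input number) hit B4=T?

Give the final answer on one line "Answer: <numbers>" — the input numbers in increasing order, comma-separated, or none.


input #1 (b=5, k=5, q=3): does not record B4=T
input #2 (b=6, k=5, q=5): does not record B4=T
input #3 (b=5, k=7, q=4): does not record B4=T
input #4 (b=4, k=3, q=4): does not record B4=T
Answer: none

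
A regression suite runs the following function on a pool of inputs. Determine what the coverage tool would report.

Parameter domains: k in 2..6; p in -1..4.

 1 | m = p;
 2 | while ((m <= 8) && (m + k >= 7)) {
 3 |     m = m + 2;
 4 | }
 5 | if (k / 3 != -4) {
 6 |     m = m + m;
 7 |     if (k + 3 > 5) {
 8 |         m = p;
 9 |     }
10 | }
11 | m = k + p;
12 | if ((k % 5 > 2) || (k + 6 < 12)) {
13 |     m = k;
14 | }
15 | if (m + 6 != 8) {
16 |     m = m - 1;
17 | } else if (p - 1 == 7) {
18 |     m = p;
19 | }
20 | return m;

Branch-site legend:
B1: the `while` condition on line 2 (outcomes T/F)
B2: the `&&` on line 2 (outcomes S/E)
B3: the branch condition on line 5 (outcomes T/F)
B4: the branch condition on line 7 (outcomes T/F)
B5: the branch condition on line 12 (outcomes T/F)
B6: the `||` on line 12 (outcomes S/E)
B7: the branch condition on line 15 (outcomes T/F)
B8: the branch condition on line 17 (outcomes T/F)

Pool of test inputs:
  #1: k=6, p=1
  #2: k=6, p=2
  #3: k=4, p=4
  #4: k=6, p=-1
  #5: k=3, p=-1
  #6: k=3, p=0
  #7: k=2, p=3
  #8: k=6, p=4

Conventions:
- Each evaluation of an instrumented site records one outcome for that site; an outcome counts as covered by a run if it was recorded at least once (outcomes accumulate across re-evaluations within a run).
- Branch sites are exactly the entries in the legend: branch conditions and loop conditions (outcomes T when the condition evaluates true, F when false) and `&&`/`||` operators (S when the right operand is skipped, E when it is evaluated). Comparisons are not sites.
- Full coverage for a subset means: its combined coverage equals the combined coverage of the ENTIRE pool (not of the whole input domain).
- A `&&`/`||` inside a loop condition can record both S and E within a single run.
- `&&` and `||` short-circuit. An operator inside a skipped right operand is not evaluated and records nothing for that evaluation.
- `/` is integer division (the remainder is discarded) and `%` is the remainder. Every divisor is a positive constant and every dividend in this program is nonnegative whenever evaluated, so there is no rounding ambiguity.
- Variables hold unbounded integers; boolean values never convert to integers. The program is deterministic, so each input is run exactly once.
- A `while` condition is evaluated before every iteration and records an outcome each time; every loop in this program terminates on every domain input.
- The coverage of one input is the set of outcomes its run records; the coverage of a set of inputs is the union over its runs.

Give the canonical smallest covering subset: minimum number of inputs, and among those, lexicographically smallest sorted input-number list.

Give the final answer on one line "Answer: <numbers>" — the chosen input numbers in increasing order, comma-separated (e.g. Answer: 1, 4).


run #1 (k=6, p=1) runs B2->E, B1->T, B2->E, B1->T, B2->E, B1->T, B2->E, B1->T, B2->S, B1->F, B3->T, B4->T, B6->E, B5->F, ...; records B1=T, B1=F, B2=S, B2=E, B3=T, B4=T, B5=F, B6=E, B7=T
run #2 (k=6, p=2) runs B2->E, B1->T, B2->E, B1->T, B2->E, B1->T, B2->E, B1->T, B2->S, B1->F, B3->T, B4->T, B6->E, B5->F, ...; records B1=T, B1=F, B2=S, B2=E, B3=T, B4=T, B5=F, B6=E, B7=T
run #3 (k=4, p=4) runs B2->E, B1->T, B2->E, B1->T, B2->E, B1->T, B2->S, B1->F, B3->T, B4->T, B6->S, B5->T, B7->T; records B1=T, B1=F, B2=S, B2=E, B3=T, B4=T, B5=T, B6=S, B7=T
run #4 (k=6, p=-1) runs B2->E, B1->F, B3->T, B4->T, B6->E, B5->F, B7->T; records B1=F, B2=E, B3=T, B4=T, B5=F, B6=E, B7=T
run #5 (k=3, p=-1) runs B2->E, B1->F, B3->T, B4->T, B6->S, B5->T, B7->T; records B1=F, B2=E, B3=T, B4=T, B5=T, B6=S, B7=T
run #6 (k=3, p=0) runs B2->E, B1->F, B3->T, B4->T, B6->S, B5->T, B7->T; records B1=F, B2=E, B3=T, B4=T, B5=T, B6=S, B7=T
run #7 (k=2, p=3) runs B2->E, B1->F, B3->T, B4->F, B6->E, B5->T, B7->F, B8->F; records B1=F, B2=E, B3=T, B4=F, B5=T, B6=E, B7=F, B8=F
run #8 (k=6, p=4) runs B2->E, B1->T, B2->E, B1->T, B2->E, B1->T, B2->S, B1->F, B3->T, B4->T, B6->E, B5->F, B7->T; records B1=T, B1=F, B2=S, B2=E, B3=T, B4=T, B5=F, B6=E, B7=T
together the pool reaches 14 outcomes: B1=T, B1=F, B2=S, B2=E, B3=T, B4=T, B4=F, B5=T, B5=F, B6=S, B6=E, B7=T, B7=F, B8=F
size 1 is not enough: best union over all size-1 subsets is 9/14
size 2 is not enough: best union over all size-2 subsets is 13/14
size 3: inputs {1, 3, 7} cover all 14 outcomes, and no lexicographically smaller subset of this size does
Answer: 1, 3, 7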